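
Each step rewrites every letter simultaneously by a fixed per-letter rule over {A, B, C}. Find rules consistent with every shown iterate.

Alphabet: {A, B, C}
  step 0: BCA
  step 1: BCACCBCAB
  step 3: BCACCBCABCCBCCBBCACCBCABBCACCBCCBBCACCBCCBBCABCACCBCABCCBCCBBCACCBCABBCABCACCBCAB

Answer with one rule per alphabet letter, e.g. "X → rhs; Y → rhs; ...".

  step 0 ⇒ step 1: BCA ⇒ BCA·CCB·CAB
    A ↦ CAB
    B ↦ BCA
    C ↦ CCB

A->CAB, B->BCA, C->CCB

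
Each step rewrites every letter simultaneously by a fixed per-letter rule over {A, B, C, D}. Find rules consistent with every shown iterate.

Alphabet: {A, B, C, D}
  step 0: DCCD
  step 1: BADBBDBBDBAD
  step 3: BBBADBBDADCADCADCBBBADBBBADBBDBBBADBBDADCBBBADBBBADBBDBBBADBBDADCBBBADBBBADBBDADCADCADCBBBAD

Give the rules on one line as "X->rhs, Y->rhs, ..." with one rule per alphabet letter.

A->BB, B->ADC, C->BBD, D->BAD

  step 0 ⇒ step 1: DCCD ⇒ BAD·BBD·BBD·BAD
    C ↦ BBD
    D ↦ BAD
    A ↦ BB  (constrained at step 1)
    B ↦ ADC  (constrained at step 1)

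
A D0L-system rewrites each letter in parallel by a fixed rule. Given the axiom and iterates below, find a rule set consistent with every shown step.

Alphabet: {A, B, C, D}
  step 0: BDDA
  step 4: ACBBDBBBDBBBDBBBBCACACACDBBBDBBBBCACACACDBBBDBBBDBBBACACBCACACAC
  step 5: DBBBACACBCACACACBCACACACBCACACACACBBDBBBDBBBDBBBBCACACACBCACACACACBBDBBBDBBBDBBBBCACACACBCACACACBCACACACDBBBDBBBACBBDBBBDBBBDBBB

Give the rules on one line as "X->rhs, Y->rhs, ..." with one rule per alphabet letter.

A->DB, B->AC, C->BB, D->BC

  step 4 ⇒ step 5: ACBBDBBBDBBBDBBBBCACACACDBBBDBBBBCACACACDBBBDBBBDBBBACACBCACACAC ⇒ DB·BB·AC·AC·BC·AC·AC·AC·BC·AC·AC·AC·BC·AC·AC·AC·AC·BB·DB·BB·DB·BB·DB·BB·BC·AC·AC·AC·BC·AC·AC·AC·AC·BB·DB·BB·DB·BB·DB·BB·BC·AC·AC·AC·BC·AC·AC·AC·BC·AC·AC·AC·DB·BB·DB·BB·AC·BB·DB·BB·DB·BB·DB·BB
    A ↦ DB
    B ↦ AC
    C ↦ BB
    D ↦ BC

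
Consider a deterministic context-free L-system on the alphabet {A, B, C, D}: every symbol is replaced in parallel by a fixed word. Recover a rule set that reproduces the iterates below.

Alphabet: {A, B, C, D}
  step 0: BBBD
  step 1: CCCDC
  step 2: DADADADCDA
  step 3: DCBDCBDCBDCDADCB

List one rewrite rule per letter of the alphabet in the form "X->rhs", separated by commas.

A->B, B->C, C->DA, D->DC

  step 2 ⇒ step 3: DADADADCDA ⇒ DC·B·DC·B·DC·B·DC·DA·DC·B
    A ↦ B
    C ↦ DA
    D ↦ DC
  step 0 ⇒ step 1: BBBD ⇒ C·C·C·DC
    B ↦ C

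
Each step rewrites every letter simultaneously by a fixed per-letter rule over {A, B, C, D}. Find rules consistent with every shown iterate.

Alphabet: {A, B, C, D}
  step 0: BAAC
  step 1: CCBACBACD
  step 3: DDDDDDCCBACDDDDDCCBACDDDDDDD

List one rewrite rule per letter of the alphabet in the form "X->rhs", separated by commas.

  step 0 ⇒ step 1: BAAC ⇒ CC·BAC·BAC·D
    A ↦ BAC
    B ↦ CC
    C ↦ D
    D ↦ DD  (constrained at step 1)

A->BAC, B->CC, C->D, D->DD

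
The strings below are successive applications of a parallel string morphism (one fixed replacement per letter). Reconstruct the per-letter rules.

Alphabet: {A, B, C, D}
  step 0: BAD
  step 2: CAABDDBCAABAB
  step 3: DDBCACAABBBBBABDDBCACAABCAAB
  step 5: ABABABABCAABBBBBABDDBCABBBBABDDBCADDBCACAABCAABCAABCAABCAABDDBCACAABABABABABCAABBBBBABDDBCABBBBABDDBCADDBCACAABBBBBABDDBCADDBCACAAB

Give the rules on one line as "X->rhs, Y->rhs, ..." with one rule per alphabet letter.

A->CA, B->AB, C->DDB, D->BB

  step 2 ⇒ step 3: CAABDDBCAABAB ⇒ DDB·CA·CA·AB·BB·BB·AB·DDB·CA·CA·AB·CA·AB
    A ↦ CA
    B ↦ AB
    C ↦ DDB
    D ↦ BB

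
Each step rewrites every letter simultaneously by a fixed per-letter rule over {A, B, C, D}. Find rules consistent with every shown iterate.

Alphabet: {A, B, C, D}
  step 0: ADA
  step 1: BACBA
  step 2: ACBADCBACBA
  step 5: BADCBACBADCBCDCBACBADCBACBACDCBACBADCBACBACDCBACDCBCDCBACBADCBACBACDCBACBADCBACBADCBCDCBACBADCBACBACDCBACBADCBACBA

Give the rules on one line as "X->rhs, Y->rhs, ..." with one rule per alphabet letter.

A->BA, B->AC, C->DCB, D->C

  step 1 ⇒ step 2: BACBA ⇒ AC·BA·DCB·AC·BA
    A ↦ BA
    B ↦ AC
    C ↦ DCB
  step 0 ⇒ step 1: ADA ⇒ BA·C·BA
    D ↦ C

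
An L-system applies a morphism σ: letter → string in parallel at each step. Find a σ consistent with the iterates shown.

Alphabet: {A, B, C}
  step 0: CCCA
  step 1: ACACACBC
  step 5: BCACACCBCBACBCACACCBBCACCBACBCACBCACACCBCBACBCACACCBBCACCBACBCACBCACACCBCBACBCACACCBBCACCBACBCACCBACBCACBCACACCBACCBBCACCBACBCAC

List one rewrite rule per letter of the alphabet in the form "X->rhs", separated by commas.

  step 0 ⇒ step 1: CCCA ⇒ AC·AC·AC·BC
    A ↦ BC
    C ↦ AC
    B ↦ CB  (constrained at step 1)

A->BC, B->CB, C->AC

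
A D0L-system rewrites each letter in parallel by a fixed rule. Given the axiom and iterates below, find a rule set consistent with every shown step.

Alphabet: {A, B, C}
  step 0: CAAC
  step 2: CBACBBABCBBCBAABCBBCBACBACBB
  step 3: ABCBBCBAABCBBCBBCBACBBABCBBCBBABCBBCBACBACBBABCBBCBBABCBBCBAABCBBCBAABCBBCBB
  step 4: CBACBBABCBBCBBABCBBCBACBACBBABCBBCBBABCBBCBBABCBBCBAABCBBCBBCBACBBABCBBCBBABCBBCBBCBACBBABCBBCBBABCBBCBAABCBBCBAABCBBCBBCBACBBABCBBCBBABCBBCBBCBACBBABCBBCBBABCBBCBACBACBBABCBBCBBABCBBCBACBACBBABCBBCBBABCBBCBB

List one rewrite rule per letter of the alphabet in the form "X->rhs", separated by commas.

A->CBA, B->CBB, C->AB

  step 3 ⇒ step 4: ABCBBCBAABCBBCBBCBACBBABCBBCBBABCBBCBACBACBBABCBBCBBABCBBCBAABCBBCBAABCBBCBB ⇒ CBA·CBB·AB·CBB·CBB·AB·CBB·CBA·CBA·CBB·AB·CBB·CBB·AB·CBB·CBB·AB·CBB·CBA·AB·CBB·CBB·CBA·CBB·AB·CBB·CBB·AB·CBB·CBB·CBA·CBB·AB·CBB·CBB·AB·CBB·CBA·AB·CBB·CBA·AB·CBB·CBB·CBA·CBB·AB·CBB·CBB·AB·CBB·CBB·CBA·CBB·AB·CBB·CBB·AB·CBB·CBA·CBA·CBB·AB·CBB·CBB·AB·CBB·CBA·CBA·CBB·AB·CBB·CBB·AB·CBB·CBB
    A ↦ CBA
    B ↦ CBB
    C ↦ AB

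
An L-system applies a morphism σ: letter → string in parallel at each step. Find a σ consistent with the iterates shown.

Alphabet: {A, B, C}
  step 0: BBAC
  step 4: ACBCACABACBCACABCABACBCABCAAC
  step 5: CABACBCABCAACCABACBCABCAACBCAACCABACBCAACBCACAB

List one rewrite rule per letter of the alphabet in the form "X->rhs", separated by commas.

A->CA, B->AC, C->B

  step 4 ⇒ step 5: ACBCACABACBCACABCABACBCABCAAC ⇒ CA·B·AC·B·CA·B·CA·AC·CA·B·AC·B·CA·B·CA·AC·B·CA·AC·CA·B·AC·B·CA·AC·B·CA·CA·B
    A ↦ CA
    B ↦ AC
    C ↦ B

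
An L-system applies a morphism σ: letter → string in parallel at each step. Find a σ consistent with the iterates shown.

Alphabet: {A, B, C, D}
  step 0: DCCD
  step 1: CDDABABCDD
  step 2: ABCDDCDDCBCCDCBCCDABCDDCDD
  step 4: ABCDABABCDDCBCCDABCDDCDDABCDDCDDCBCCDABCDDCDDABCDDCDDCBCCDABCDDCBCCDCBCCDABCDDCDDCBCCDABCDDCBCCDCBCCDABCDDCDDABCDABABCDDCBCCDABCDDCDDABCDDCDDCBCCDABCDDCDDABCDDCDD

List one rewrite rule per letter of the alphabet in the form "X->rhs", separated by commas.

A->CBC, B->CD, C->AB, D->CDD

  step 1 ⇒ step 2: CDDABABCDD ⇒ AB·CDD·CDD·CBC·CD·CBC·CD·AB·CDD·CDD
    A ↦ CBC
    B ↦ CD
    C ↦ AB
    D ↦ CDD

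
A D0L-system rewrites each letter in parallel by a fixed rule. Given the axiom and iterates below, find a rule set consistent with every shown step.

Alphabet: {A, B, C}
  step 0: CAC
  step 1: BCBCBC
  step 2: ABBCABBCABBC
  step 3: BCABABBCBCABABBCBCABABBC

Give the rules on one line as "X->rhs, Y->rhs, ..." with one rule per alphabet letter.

A->BC, B->AB, C->BC

  step 2 ⇒ step 3: ABBCABBCABBC ⇒ BC·AB·AB·BC·BC·AB·AB·BC·BC·AB·AB·BC
    A ↦ BC
    B ↦ AB
    C ↦ BC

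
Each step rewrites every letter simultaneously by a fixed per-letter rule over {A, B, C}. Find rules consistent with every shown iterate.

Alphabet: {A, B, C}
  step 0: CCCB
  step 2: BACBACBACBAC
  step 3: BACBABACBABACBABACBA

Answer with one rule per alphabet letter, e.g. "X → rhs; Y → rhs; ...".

  step 2 ⇒ step 3: BACBACBACBAC ⇒ BA·C·BA·BA·C·BA·BA·C·BA·BA·C·BA
    A ↦ C
    B ↦ BA
    C ↦ BA

A->C, B->BA, C->BA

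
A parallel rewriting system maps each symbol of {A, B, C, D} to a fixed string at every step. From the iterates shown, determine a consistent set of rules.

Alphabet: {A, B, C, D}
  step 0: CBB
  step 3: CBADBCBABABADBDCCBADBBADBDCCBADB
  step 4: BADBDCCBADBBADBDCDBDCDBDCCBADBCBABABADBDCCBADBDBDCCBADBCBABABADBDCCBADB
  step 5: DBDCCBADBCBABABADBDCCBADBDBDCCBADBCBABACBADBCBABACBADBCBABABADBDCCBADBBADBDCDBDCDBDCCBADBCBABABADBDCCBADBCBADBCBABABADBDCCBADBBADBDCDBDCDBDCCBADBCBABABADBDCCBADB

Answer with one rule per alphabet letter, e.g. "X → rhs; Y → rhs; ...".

A->DC, B->DB, C->BA, D->CBA

  step 4 ⇒ step 5: BADBDCCBADBBADBDCDBDCDBDCCBADBCBABABADBDCCBADBDBDCCBADBCBABABADBDCCBADB ⇒ DB·DC·CBA·DB·CBA·BA·BA·DB·DC·CBA·DB·DB·DC·CBA·DB·CBA·BA·CBA·DB·CBA·BA·CBA·DB·CBA·BA·BA·DB·DC·CBA·DB·BA·DB·DC·DB·DC·DB·DC·CBA·DB·CBA·BA·BA·DB·DC·CBA·DB·CBA·DB·CBA·BA·BA·DB·DC·CBA·DB·BA·DB·DC·DB·DC·DB·DC·CBA·DB·CBA·BA·BA·DB·DC·CBA·DB
    A ↦ DC
    B ↦ DB
    C ↦ BA
    D ↦ CBA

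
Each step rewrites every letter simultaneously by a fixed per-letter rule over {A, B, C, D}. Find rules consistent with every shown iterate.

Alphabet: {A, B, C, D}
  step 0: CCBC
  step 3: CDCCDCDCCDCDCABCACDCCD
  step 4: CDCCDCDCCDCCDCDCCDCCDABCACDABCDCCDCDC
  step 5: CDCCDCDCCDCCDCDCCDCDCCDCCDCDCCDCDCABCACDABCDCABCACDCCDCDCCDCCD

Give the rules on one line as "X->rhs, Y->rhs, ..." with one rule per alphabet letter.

A->AB, B->CA, C->CD, D->C

  step 4 ⇒ step 5: CDCCDCDCCDCCDCDCCDCCDABCACDABCDCCDCDC ⇒ CD·C·CD·CD·C·CD·C·CD·CD·C·CD·CD·C·CD·C·CD·CD·C·CD·CD·C·AB·CA·CD·AB·CD·C·AB·CA·CD·C·CD·CD·C·CD·C·CD
    A ↦ AB
    B ↦ CA
    C ↦ CD
    D ↦ C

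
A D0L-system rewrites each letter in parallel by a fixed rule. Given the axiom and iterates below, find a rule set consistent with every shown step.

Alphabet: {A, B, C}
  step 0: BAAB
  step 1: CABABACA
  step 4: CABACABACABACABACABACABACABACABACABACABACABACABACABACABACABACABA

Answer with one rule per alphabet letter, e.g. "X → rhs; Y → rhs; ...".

  step 0 ⇒ step 1: BAAB ⇒ CA·BA·BA·CA
    A ↦ BA
    B ↦ CA
    C ↦ CA  (constrained at step 1)

A->BA, B->CA, C->CA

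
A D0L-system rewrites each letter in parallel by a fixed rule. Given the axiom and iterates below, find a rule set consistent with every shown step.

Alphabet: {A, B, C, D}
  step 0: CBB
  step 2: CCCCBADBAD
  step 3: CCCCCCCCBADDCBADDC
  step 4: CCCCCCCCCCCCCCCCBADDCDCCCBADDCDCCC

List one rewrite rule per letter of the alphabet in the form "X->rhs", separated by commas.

  step 3 ⇒ step 4: CCCCCCCCBADDCBADDC ⇒ CC·CC·CC·CC·CC·CC·CC·CC·BA·D·DC·DC·CC·BA·D·DC·DC·CC
    A ↦ D
    B ↦ BA
    C ↦ CC
    D ↦ DC

A->D, B->BA, C->CC, D->DC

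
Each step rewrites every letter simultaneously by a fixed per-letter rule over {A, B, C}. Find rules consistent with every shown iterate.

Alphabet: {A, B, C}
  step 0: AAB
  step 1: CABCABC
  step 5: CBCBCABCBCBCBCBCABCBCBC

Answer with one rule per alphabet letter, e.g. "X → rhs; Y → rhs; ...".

A->CAB, B->C, C->B

  step 0 ⇒ step 1: AAB ⇒ CAB·CAB·C
    A ↦ CAB
    B ↦ C
    C ↦ B  (constrained at step 1)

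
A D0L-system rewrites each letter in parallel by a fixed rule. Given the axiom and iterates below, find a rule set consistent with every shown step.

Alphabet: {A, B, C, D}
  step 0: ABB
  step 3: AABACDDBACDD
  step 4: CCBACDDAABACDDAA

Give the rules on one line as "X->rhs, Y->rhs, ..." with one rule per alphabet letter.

  step 3 ⇒ step 4: AABACDDBACDD ⇒ C·C·BA·C·DD·A·A·BA·C·DD·A·A
    A ↦ C
    B ↦ BA
    C ↦ DD
    D ↦ A

A->C, B->BA, C->DD, D->A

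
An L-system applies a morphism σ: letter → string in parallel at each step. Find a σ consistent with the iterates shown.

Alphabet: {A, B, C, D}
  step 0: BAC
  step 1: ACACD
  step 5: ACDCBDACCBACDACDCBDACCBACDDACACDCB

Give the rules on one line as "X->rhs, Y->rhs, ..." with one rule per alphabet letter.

A->AC, B->AC, C->D, D->CB

  step 0 ⇒ step 1: BAC ⇒ AC·AC·D
    A ↦ AC
    B ↦ AC
    C ↦ D
    D ↦ CB  (constrained at step 1)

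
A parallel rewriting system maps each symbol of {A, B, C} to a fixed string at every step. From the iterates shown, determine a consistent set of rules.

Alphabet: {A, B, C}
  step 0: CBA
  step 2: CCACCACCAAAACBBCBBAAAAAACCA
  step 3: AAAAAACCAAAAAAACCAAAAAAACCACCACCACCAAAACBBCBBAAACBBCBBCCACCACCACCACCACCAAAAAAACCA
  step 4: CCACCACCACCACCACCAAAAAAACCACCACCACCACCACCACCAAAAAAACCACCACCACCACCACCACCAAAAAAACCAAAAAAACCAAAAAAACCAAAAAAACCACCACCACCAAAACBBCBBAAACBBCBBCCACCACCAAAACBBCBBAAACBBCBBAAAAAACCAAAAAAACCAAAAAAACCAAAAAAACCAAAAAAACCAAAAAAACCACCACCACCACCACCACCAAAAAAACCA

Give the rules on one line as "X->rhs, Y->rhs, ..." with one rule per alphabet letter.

A->CCA, B->CBB, C->AAA

  step 3 ⇒ step 4: AAAAAACCAAAAAAACCAAAAAAACCACCACCACCAAAACBBCBBAAACBBCBBCCACCACCACCACCACCAAAAAAACCA ⇒ CCA·CCA·CCA·CCA·CCA·CCA·AAA·AAA·CCA·CCA·CCA·CCA·CCA·CCA·CCA·AAA·AAA·CCA·CCA·CCA·CCA·CCA·CCA·CCA·AAA·AAA·CCA·AAA·AAA·CCA·AAA·AAA·CCA·AAA·AAA·CCA·CCA·CCA·CCA·AAA·CBB·CBB·AAA·CBB·CBB·CCA·CCA·CCA·AAA·CBB·CBB·AAA·CBB·CBB·AAA·AAA·CCA·AAA·AAA·CCA·AAA·AAA·CCA·AAA·AAA·CCA·AAA·AAA·CCA·AAA·AAA·CCA·CCA·CCA·CCA·CCA·CCA·CCA·AAA·AAA·CCA
    A ↦ CCA
    B ↦ CBB
    C ↦ AAA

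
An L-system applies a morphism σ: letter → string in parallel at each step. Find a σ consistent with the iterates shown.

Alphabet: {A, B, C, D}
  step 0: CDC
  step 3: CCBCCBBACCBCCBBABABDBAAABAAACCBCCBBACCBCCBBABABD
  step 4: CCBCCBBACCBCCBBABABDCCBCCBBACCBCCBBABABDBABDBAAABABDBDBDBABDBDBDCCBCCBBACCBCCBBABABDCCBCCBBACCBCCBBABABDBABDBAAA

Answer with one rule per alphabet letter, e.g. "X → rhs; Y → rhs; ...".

A->BD, B->BA, C->CCB, D->AA

  step 3 ⇒ step 4: CCBCCBBACCBCCBBABABDBAAABAAACCBCCBBACCBCCBBABABD ⇒ CCB·CCB·BA·CCB·CCB·BA·BA·BD·CCB·CCB·BA·CCB·CCB·BA·BA·BD·BA·BD·BA·AA·BA·BD·BD·BD·BA·BD·BD·BD·CCB·CCB·BA·CCB·CCB·BA·BA·BD·CCB·CCB·BA·CCB·CCB·BA·BA·BD·BA·BD·BA·AA
    A ↦ BD
    B ↦ BA
    C ↦ CCB
    D ↦ AA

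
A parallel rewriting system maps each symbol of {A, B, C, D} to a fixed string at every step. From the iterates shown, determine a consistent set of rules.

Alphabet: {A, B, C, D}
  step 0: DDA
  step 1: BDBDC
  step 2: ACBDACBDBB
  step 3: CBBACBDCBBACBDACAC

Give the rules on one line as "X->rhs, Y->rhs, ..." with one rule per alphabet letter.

A->C, B->AC, C->BB, D->BD

  step 2 ⇒ step 3: ACBDACBDBB ⇒ C·BB·AC·BD·C·BB·AC·BD·AC·AC
    A ↦ C
    B ↦ AC
    C ↦ BB
    D ↦ BD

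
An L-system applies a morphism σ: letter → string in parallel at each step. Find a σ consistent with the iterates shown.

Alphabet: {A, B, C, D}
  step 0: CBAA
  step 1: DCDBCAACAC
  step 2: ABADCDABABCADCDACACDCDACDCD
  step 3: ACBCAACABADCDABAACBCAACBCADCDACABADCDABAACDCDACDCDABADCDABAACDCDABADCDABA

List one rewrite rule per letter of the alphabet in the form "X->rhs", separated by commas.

  step 2 ⇒ step 3: ABADCDABABCADCDACACDCDACDCD ⇒ AC·BCA·AC·ABA·DCD·ABA·AC·BCA·AC·BCA·DCD·AC·ABA·DCD·ABA·AC·DCD·AC·DCD·ABA·DCD·ABA·AC·DCD·ABA·DCD·ABA
    A ↦ AC
    B ↦ BCA
    C ↦ DCD
    D ↦ ABA

A->AC, B->BCA, C->DCD, D->ABA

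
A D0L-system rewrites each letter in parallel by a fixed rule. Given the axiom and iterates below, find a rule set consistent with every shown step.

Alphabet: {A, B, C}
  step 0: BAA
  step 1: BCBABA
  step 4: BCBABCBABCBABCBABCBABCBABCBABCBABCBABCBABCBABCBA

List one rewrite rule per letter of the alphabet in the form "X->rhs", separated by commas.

  step 0 ⇒ step 1: BAA ⇒ BC·BA·BA
    A ↦ BA
    B ↦ BC
    C ↦ BA  (constrained at step 1)

A->BA, B->BC, C->BA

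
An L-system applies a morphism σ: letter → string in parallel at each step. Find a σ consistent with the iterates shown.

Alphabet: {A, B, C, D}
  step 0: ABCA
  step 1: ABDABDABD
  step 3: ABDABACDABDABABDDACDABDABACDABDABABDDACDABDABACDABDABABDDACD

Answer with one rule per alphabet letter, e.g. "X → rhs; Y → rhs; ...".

A->ABD, B->AB, C->D, D->ACD

  step 0 ⇒ step 1: ABCA ⇒ ABD·AB·D·ABD
    A ↦ ABD
    B ↦ AB
    C ↦ D
    D ↦ ACD  (constrained at step 1)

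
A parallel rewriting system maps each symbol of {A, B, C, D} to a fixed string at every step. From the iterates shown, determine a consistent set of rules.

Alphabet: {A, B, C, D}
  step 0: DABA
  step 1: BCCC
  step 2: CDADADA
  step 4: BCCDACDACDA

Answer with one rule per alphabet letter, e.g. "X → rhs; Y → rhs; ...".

  step 1 ⇒ step 2: BCCC ⇒ C·DA·DA·DA
    B ↦ C
    C ↦ DA
  step 0 ⇒ step 1: DABA ⇒ B·C·C·C
    A ↦ C
  step 0 ⇒ step 1: DABA ⇒ B·C·C·C
    D ↦ B

A->C, B->C, C->DA, D->B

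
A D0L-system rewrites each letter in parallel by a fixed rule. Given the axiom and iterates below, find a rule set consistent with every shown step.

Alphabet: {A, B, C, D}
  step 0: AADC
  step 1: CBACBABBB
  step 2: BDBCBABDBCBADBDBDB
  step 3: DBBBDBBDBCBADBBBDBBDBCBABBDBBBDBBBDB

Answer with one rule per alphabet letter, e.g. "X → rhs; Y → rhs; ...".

A->CBA, B->DB, C->B, D->BB

  step 2 ⇒ step 3: BDBCBABDBCBADBDBDB ⇒ DB·BB·DB·B·DB·CBA·DB·BB·DB·B·DB·CBA·BB·DB·BB·DB·BB·DB
    A ↦ CBA
    B ↦ DB
    C ↦ B
    D ↦ BB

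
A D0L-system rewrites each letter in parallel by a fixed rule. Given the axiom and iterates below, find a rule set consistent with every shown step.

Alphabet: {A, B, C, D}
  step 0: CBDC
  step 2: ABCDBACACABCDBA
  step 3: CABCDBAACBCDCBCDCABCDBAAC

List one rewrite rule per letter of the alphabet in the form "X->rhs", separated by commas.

A->C, B->A, C->BCD, D->BA

  step 2 ⇒ step 3: ABCDBACACABCDBA ⇒ C·A·BCD·BA·A·C·BCD·C·BCD·C·A·BCD·BA·A·C
    A ↦ C
    B ↦ A
    C ↦ BCD
    D ↦ BA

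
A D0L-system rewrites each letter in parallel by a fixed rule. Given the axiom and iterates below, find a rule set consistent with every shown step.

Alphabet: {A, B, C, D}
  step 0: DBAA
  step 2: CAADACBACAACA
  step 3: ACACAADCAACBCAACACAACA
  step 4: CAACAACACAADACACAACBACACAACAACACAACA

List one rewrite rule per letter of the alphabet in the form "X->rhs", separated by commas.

  step 3 ⇒ step 4: ACACAADCAACBCAACACAACA ⇒ CA·A·CA·A·CA·CA·AD·A·CA·CA·A·CB·A·CA·CA·A·CA·A·CA·CA·A·CA
    A ↦ CA
    B ↦ CB
    C ↦ A
    D ↦ AD

A->CA, B->CB, C->A, D->AD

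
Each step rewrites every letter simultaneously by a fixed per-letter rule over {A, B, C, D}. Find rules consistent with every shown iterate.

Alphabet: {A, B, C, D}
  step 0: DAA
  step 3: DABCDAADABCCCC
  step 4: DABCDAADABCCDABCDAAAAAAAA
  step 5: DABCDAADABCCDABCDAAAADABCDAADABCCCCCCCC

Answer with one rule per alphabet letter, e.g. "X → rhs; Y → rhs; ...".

  step 4 ⇒ step 5: DABCDAADABCCDABCDAAAAAAAA ⇒ DAB·C·D·AA·DAB·C·C·DAB·C·D·AA·AA·DAB·C·D·AA·DAB·C·C·C·C·C·C·C·C
    A ↦ C
    B ↦ D
    C ↦ AA
    D ↦ DAB

A->C, B->D, C->AA, D->DAB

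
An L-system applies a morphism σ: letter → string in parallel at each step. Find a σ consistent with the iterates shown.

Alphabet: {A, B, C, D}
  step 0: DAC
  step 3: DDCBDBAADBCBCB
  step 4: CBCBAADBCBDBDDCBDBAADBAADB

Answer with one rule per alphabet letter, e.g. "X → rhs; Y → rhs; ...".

A->D, B->DB, C->AA, D->CB

  step 3 ⇒ step 4: DDCBDBAADBCBCB ⇒ CB·CB·AA·DB·CB·DB·D·D·CB·DB·AA·DB·AA·DB
    A ↦ D
    B ↦ DB
    C ↦ AA
    D ↦ CB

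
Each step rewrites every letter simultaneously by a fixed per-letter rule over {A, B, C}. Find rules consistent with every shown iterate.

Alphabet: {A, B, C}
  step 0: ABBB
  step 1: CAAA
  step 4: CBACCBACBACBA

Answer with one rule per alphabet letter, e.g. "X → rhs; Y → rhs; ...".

  step 0 ⇒ step 1: ABBB ⇒ C·A·A·A
    A ↦ C
    B ↦ A
    C ↦ CB  (constrained at step 1)

A->C, B->A, C->CB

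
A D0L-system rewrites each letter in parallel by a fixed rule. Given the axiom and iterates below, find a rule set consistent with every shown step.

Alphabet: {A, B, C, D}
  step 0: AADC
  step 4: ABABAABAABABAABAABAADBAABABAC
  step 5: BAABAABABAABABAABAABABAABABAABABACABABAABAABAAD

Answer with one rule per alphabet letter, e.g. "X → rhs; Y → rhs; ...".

A->BA, B->A, C->AD, D->C

  step 4 ⇒ step 5: ABABAABAABABAABAABAADBAABABAC ⇒ BA·A·BA·A·BA·BA·A·BA·BA·A·BA·A·BA·BA·A·BA·BA·A·BA·BA·C·A·BA·BA·A·BA·A·BA·AD
    A ↦ BA
    B ↦ A
    C ↦ AD
    D ↦ C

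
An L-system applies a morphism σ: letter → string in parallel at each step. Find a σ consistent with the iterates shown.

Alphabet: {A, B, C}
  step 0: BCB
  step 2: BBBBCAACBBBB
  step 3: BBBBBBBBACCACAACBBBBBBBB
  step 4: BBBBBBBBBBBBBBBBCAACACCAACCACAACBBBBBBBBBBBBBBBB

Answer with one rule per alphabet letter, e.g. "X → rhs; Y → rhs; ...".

A->CA, B->BB, C->AC

  step 3 ⇒ step 4: BBBBBBBBACCACAACBBBBBBBB ⇒ BB·BB·BB·BB·BB·BB·BB·BB·CA·AC·AC·CA·AC·CA·CA·AC·BB·BB·BB·BB·BB·BB·BB·BB
    A ↦ CA
    B ↦ BB
    C ↦ AC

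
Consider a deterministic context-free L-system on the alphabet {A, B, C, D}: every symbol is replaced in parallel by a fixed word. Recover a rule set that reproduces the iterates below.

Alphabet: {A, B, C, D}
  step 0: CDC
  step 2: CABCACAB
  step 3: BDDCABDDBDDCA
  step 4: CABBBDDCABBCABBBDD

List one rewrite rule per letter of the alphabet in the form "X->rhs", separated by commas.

  step 3 ⇒ step 4: BDDCABDDBDDCA ⇒ CA·B·B·BD·D·CA·B·B·CA·B·B·BD·D
    A ↦ D
    B ↦ CA
    C ↦ BD
    D ↦ B

A->D, B->CA, C->BD, D->B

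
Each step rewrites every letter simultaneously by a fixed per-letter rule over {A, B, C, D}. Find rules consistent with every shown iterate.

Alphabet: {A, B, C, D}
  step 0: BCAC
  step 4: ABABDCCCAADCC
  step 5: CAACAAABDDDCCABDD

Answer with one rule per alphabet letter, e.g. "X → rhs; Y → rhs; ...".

A->C, B->AA, C->D, D->AB

  step 4 ⇒ step 5: ABABDCCCAADCC ⇒ C·AA·C·AA·AB·D·D·D·C·C·AB·D·D
    A ↦ C
    B ↦ AA
    C ↦ D
    D ↦ AB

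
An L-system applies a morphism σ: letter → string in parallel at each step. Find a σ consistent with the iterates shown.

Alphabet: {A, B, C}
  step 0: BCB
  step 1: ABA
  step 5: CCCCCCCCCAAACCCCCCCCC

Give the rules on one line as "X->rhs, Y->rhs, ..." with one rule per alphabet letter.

A->CCC, B->A, C->B

  step 0 ⇒ step 1: BCB ⇒ A·B·A
    B ↦ A
    C ↦ B
    A ↦ CCC  (constrained at step 1)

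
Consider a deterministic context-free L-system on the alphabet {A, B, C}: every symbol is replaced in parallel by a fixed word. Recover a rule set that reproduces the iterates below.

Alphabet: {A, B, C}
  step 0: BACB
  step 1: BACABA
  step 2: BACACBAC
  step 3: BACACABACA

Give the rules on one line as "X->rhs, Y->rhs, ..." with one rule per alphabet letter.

A->C, B->BA, C->A

  step 2 ⇒ step 3: BACACBAC ⇒ BA·C·A·C·A·BA·C·A
    A ↦ C
    B ↦ BA
    C ↦ A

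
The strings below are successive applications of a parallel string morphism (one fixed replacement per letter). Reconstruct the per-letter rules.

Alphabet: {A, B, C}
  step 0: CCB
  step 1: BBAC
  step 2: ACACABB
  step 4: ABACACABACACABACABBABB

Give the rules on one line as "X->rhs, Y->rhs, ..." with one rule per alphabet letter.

A->AB, B->AC, C->B

  step 1 ⇒ step 2: BBAC ⇒ AC·AC·AB·B
    A ↦ AB
    B ↦ AC
    C ↦ B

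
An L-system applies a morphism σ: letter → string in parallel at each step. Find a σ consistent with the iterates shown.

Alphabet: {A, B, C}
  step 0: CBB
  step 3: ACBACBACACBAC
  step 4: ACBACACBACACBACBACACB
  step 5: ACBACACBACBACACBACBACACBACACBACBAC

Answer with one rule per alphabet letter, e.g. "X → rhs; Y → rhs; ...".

A->AC, B->AC, C->B

  step 4 ⇒ step 5: ACBACACBACACBACBACACB ⇒ AC·B·AC·AC·B·AC·B·AC·AC·B·AC·B·AC·AC·B·AC·AC·B·AC·B·AC
    A ↦ AC
    B ↦ AC
    C ↦ B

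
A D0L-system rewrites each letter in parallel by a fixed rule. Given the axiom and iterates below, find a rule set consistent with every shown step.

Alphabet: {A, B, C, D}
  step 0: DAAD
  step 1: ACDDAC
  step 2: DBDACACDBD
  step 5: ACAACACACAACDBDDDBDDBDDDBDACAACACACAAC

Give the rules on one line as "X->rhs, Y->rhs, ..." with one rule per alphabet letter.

A->D, B->A, C->BD, D->AC

  step 1 ⇒ step 2: ACDDAC ⇒ D·BD·AC·AC·D·BD
    A ↦ D
    C ↦ BD
    D ↦ AC
    B ↦ A  (constrained at step 2)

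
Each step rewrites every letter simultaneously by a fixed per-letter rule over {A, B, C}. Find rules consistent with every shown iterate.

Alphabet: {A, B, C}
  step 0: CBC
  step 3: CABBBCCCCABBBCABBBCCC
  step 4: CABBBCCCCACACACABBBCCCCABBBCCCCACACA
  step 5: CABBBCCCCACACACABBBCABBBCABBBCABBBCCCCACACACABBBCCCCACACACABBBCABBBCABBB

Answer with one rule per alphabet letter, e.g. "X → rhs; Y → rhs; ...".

  step 4 ⇒ step 5: CABBBCCCCACACACABBBCCCCABBBCCCCACACA ⇒ CA·BBB·C·C·C·CA·CA·CA·CA·BBB·CA·BBB·CA·BBB·CA·BBB·C·C·C·CA·CA·CA·CA·BBB·C·C·C·CA·CA·CA·CA·BBB·CA·BBB·CA·BBB
    A ↦ BBB
    B ↦ C
    C ↦ CA

A->BBB, B->C, C->CA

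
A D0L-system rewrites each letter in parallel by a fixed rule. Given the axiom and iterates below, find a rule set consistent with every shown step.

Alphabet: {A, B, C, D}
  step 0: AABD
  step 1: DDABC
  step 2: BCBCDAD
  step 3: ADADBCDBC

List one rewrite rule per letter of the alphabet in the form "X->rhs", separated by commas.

  step 2 ⇒ step 3: BCBCDAD ⇒ A·D·A·D·BC·D·BC
    A ↦ D
    B ↦ A
    C ↦ D
    D ↦ BC

A->D, B->A, C->D, D->BC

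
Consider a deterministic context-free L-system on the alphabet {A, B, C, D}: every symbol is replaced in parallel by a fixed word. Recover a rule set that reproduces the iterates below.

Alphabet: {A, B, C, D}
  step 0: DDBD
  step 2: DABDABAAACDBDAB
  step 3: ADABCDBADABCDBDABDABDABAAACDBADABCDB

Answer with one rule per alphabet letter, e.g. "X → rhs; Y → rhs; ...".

  step 2 ⇒ step 3: DABDABAAACDBDAB ⇒ A·DAB·CDB·A·DAB·CDB·DAB·DAB·DAB·AA·A·CDB·A·DAB·CDB
    A ↦ DAB
    B ↦ CDB
    C ↦ AA
    D ↦ A

A->DAB, B->CDB, C->AA, D->A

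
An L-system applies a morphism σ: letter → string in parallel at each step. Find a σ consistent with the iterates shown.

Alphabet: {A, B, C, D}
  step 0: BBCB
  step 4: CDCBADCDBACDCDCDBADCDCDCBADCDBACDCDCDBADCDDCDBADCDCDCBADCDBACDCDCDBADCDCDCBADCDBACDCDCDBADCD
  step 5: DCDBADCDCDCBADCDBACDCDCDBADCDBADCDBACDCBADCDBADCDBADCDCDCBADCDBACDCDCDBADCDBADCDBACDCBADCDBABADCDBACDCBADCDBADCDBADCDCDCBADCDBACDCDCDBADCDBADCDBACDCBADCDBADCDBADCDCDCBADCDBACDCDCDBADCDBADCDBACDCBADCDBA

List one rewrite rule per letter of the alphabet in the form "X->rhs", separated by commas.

  step 4 ⇒ step 5: CDCBADCDBACDCDCDBADCDCDCBADCDBACDCDCDBADCDDCDBADCDCDCBADCDBACDCDCDBADCDCDCBADCDBACDCDCDBADCD ⇒ DCD·BA·DCD·CD·C·BA·DCD·BA·CD·C·DCD·BA·DCD·BA·DCD·BA·CD·C·BA·DCD·BA·DCD·BA·DCD·CD·C·BA·DCD·BA·CD·C·DCD·BA·DCD·BA·DCD·BA·CD·C·BA·DCD·BA·BA·DCD·BA·CD·C·BA·DCD·BA·DCD·BA·DCD·CD·C·BA·DCD·BA·CD·C·DCD·BA·DCD·BA·DCD·BA·CD·C·BA·DCD·BA·DCD·BA·DCD·CD·C·BA·DCD·BA·CD·C·DCD·BA·DCD·BA·DCD·BA·CD·C·BA·DCD·BA
    A ↦ C
    B ↦ CD
    C ↦ DCD
    D ↦ BA

A->C, B->CD, C->DCD, D->BA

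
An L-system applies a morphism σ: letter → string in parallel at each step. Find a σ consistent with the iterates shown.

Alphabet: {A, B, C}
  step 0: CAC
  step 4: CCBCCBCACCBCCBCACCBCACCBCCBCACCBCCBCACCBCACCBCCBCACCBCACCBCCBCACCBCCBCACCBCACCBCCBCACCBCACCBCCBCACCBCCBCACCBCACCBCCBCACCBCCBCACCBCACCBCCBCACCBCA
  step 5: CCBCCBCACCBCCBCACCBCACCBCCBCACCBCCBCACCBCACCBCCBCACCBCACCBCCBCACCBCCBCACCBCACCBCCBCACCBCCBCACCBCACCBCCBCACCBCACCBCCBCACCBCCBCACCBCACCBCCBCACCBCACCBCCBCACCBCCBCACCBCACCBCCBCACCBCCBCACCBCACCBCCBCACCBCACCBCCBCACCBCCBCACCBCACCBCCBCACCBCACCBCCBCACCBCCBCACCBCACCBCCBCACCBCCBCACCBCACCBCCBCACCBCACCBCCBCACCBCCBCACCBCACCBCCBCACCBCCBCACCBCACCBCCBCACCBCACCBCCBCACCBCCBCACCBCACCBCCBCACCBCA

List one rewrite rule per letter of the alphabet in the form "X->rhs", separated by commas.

A->CA, B->CA, C->CCB

  step 4 ⇒ step 5: CCBCCBCACCBCCBCACCBCACCBCCBCACCBCCBCACCBCACCBCCBCACCBCACCBCCBCACCBCCBCACCBCACCBCCBCACCBCACCBCCBCACCBCCBCACCBCACCBCCBCACCBCCBCACCBCACCBCCBCACCBCA ⇒ CCB·CCB·CA·CCB·CCB·CA·CCB·CA·CCB·CCB·CA·CCB·CCB·CA·CCB·CA·CCB·CCB·CA·CCB·CA·CCB·CCB·CA·CCB·CCB·CA·CCB·CA·CCB·CCB·CA·CCB·CCB·CA·CCB·CA·CCB·CCB·CA·CCB·CA·CCB·CCB·CA·CCB·CCB·CA·CCB·CA·CCB·CCB·CA·CCB·CA·CCB·CCB·CA·CCB·CCB·CA·CCB·CA·CCB·CCB·CA·CCB·CCB·CA·CCB·CA·CCB·CCB·CA·CCB·CA·CCB·CCB·CA·CCB·CCB·CA·CCB·CA·CCB·CCB·CA·CCB·CA·CCB·CCB·CA·CCB·CCB·CA·CCB·CA·CCB·CCB·CA·CCB·CCB·CA·CCB·CA·CCB·CCB·CA·CCB·CA·CCB·CCB·CA·CCB·CCB·CA·CCB·CA·CCB·CCB·CA·CCB·CCB·CA·CCB·CA·CCB·CCB·CA·CCB·CA·CCB·CCB·CA·CCB·CCB·CA·CCB·CA·CCB·CCB·CA·CCB·CA
    A ↦ CA
    B ↦ CA
    C ↦ CCB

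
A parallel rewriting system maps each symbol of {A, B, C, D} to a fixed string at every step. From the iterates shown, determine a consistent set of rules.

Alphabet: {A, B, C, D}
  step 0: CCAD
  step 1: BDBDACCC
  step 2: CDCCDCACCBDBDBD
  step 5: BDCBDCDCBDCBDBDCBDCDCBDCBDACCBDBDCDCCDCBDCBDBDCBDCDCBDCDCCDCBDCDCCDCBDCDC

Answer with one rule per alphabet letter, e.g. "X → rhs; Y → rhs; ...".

  step 1 ⇒ step 2: BDBDACCC ⇒ CD·C·CD·C·ACC·BD·BD·BD
    A ↦ ACC
    B ↦ CD
    C ↦ BD
    D ↦ C

A->ACC, B->CD, C->BD, D->C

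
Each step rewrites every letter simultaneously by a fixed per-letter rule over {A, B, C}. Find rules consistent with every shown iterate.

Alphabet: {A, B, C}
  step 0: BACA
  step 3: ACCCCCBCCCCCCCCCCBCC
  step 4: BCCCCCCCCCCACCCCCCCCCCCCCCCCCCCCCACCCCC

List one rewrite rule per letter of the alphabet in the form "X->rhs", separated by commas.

  step 3 ⇒ step 4: ACCCCCBCCCCCCCCCCBCC ⇒ B·CC·CC·CC·CC·CC·AC·CC·CC·CC·CC·CC·CC·CC·CC·CC·CC·AC·CC·CC
    A ↦ B
    B ↦ AC
    C ↦ CC

A->B, B->AC, C->CC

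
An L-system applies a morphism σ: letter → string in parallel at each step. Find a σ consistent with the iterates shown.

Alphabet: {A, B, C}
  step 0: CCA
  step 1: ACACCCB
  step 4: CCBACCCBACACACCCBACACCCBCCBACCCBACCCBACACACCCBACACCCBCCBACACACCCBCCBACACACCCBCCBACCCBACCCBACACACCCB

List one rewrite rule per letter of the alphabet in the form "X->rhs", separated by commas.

  step 0 ⇒ step 1: CCA ⇒ AC·AC·CCB
    A ↦ CCB
    C ↦ AC
    B ↦ CCB  (constrained at step 1)

A->CCB, B->CCB, C->AC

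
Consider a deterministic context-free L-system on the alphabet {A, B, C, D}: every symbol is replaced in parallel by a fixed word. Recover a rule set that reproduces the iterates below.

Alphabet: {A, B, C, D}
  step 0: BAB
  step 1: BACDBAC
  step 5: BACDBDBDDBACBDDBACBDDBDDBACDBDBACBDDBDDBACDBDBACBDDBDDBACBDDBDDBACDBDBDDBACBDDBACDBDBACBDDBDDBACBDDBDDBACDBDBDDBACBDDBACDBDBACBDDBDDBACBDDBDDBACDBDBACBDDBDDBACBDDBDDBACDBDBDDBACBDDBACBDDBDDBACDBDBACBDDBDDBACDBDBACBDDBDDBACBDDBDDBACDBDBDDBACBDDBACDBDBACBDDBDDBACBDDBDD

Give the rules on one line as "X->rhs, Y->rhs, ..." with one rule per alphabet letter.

A->D, B->BAC, C->BD, D->BDD

  step 0 ⇒ step 1: BAB ⇒ BAC·D·BAC
    A ↦ D
    B ↦ BAC
    C ↦ BD  (constrained at step 1)
    D ↦ BDD  (constrained at step 1)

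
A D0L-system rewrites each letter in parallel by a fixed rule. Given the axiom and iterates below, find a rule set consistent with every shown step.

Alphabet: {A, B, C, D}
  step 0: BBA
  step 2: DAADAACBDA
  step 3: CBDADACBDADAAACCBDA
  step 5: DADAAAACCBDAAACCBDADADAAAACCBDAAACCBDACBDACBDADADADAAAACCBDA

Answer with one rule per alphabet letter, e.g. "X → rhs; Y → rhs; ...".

  step 2 ⇒ step 3: DAADAACBDA ⇒ CB·DA·DA·CB·DA·DA·A·AC·CB·DA
    A ↦ DA
    B ↦ AC
    C ↦ A
    D ↦ CB

A->DA, B->AC, C->A, D->CB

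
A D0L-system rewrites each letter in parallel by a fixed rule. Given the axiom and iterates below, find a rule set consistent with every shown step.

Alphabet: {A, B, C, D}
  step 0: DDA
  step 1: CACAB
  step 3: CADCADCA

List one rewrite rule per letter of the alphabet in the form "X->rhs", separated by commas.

  step 0 ⇒ step 1: DDA ⇒ CA·CA·B
    A ↦ B
    D ↦ CA
    B ↦ D  (constrained at step 1)
    C ↦ D  (constrained at step 1)

A->B, B->D, C->D, D->CA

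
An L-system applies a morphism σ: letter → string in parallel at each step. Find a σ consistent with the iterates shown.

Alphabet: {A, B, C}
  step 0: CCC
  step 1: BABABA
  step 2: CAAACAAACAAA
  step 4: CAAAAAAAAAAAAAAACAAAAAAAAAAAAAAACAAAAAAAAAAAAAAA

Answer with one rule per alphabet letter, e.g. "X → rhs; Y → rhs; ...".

A->AA, B->CA, C->BA

  step 1 ⇒ step 2: BABABA ⇒ CA·AA·CA·AA·CA·AA
    A ↦ AA
    B ↦ CA
  step 0 ⇒ step 1: CCC ⇒ BA·BA·BA
    C ↦ BA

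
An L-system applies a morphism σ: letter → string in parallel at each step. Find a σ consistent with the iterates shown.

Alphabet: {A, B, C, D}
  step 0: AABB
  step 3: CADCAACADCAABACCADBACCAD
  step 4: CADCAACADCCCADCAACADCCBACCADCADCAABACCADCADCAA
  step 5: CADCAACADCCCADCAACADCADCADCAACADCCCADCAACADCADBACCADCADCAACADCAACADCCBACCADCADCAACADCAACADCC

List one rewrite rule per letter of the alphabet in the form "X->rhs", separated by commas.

  step 4 ⇒ step 5: CADCAACADCCCADCAACADCCBACCADCADCAABACCADCADCAA ⇒ CAD·C·AA·CAD·C·C·CAD·C·AA·CAD·CAD·CAD·C·AA·CAD·C·C·CAD·C·AA·CAD·CAD·BA·C·CAD·CAD·C·AA·CAD·C·AA·CAD·C·C·BA·C·CAD·CAD·C·AA·CAD·C·AA·CAD·C·C
    A ↦ C
    B ↦ BA
    C ↦ CAD
    D ↦ AA

A->C, B->BA, C->CAD, D->AA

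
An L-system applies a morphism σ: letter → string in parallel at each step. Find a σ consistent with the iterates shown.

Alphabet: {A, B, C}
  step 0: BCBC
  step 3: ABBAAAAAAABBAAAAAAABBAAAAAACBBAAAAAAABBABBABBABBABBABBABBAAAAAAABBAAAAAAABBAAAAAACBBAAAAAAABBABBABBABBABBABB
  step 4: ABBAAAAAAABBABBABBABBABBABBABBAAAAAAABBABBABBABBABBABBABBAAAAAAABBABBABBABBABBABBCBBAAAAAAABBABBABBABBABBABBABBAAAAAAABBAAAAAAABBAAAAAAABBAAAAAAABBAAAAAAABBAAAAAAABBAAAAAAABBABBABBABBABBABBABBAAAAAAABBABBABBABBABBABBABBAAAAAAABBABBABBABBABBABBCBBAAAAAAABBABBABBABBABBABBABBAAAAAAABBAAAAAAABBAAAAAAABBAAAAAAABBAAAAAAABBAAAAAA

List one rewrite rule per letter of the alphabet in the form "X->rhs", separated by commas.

A->ABB, B->AAA, C->CBB

  step 3 ⇒ step 4: ABBAAAAAAABBAAAAAAABBAAAAAACBBAAAAAAABBABBABBABBABBABBABBAAAAAAABBAAAAAAABBAAAAAACBBAAAAAAABBABBABBABBABBABB ⇒ ABB·AAA·AAA·ABB·ABB·ABB·ABB·ABB·ABB·ABB·AAA·AAA·ABB·ABB·ABB·ABB·ABB·ABB·ABB·AAA·AAA·ABB·ABB·ABB·ABB·ABB·ABB·CBB·AAA·AAA·ABB·ABB·ABB·ABB·ABB·ABB·ABB·AAA·AAA·ABB·AAA·AAA·ABB·AAA·AAA·ABB·AAA·AAA·ABB·AAA·AAA·ABB·AAA·AAA·ABB·AAA·AAA·ABB·ABB·ABB·ABB·ABB·ABB·ABB·AAA·AAA·ABB·ABB·ABB·ABB·ABB·ABB·ABB·AAA·AAA·ABB·ABB·ABB·ABB·ABB·ABB·CBB·AAA·AAA·ABB·ABB·ABB·ABB·ABB·ABB·ABB·AAA·AAA·ABB·AAA·AAA·ABB·AAA·AAA·ABB·AAA·AAA·ABB·AAA·AAA·ABB·AAA·AAA
    A ↦ ABB
    B ↦ AAA
    C ↦ CBB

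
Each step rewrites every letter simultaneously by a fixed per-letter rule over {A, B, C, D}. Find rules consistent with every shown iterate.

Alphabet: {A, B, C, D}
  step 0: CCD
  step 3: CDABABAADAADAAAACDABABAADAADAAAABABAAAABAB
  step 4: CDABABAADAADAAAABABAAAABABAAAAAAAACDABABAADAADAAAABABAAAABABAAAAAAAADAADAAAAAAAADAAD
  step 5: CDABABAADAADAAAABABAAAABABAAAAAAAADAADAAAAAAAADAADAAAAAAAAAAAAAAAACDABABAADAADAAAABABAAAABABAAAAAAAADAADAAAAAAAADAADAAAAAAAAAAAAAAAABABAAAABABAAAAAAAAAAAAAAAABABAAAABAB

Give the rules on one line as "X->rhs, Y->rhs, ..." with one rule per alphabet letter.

  step 4 ⇒ step 5: CDABABAADAADAAAABABAAAABABAAAAAAAACDABABAADAADAAAABABAAAABABAAAAAAAADAADAAAAAAAADAAD ⇒ CDA·BAB·AA·D·AA·D·AA·AA·BAB·AA·AA·BAB·AA·AA·AA·AA·D·AA·D·AA·AA·AA·AA·D·AA·D·AA·AA·AA·AA·AA·AA·AA·AA·CDA·BAB·AA·D·AA·D·AA·AA·BAB·AA·AA·BAB·AA·AA·AA·AA·D·AA·D·AA·AA·AA·AA·D·AA·D·AA·AA·AA·AA·AA·AA·AA·AA·BAB·AA·AA·BAB·AA·AA·AA·AA·AA·AA·AA·AA·BAB·AA·AA·BAB
    A ↦ AA
    B ↦ D
    C ↦ CDA
    D ↦ BAB

A->AA, B->D, C->CDA, D->BAB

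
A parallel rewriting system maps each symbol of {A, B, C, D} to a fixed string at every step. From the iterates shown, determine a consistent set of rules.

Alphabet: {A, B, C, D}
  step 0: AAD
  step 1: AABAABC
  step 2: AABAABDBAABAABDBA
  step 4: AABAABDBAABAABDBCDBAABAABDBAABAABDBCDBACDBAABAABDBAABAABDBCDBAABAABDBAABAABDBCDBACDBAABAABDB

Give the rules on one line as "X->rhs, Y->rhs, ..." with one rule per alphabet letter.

  step 1 ⇒ step 2: AABAABC ⇒ AAB·AAB·DB·AAB·AAB·DB·A
    A ↦ AAB
    B ↦ DB
    C ↦ A
  step 0 ⇒ step 1: AAD ⇒ AAB·AAB·C
    D ↦ C

A->AAB, B->DB, C->A, D->C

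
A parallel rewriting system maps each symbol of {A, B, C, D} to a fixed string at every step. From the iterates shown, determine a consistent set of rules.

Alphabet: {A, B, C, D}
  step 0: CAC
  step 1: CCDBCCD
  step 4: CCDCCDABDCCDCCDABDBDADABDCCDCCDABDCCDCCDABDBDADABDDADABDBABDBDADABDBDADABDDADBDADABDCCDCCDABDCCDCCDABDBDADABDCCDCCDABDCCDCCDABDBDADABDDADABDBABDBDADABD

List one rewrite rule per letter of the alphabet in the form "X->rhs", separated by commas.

  step 0 ⇒ step 1: CAC ⇒ CCD·B·CCD
    A ↦ B
    C ↦ CCD
    B ↦ DAD  (constrained at step 1)
    D ↦ ABD  (constrained at step 1)

A->B, B->DAD, C->CCD, D->ABD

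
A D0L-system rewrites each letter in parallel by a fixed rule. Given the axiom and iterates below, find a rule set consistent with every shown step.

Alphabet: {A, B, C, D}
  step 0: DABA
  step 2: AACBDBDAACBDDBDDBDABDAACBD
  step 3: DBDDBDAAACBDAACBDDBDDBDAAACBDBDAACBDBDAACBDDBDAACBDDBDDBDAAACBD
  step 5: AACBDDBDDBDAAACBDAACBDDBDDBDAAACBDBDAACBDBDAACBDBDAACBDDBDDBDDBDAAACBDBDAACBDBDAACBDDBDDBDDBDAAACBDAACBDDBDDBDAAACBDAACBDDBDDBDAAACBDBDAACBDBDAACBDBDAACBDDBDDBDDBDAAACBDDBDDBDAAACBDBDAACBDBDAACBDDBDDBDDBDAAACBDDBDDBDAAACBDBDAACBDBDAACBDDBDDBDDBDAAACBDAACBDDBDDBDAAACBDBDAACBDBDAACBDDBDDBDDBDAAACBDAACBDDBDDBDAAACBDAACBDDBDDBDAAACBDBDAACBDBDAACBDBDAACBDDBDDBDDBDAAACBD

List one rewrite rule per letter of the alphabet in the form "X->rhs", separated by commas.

A->DBD, B->AAC, C->A, D->BD

  step 2 ⇒ step 3: AACBDBDAACBDDBDDBDABDAACBD ⇒ DBD·DBD·A·AAC·BD·AAC·BD·DBD·DBD·A·AAC·BD·BD·AAC·BD·BD·AAC·BD·DBD·AAC·BD·DBD·DBD·A·AAC·BD
    A ↦ DBD
    B ↦ AAC
    C ↦ A
    D ↦ BD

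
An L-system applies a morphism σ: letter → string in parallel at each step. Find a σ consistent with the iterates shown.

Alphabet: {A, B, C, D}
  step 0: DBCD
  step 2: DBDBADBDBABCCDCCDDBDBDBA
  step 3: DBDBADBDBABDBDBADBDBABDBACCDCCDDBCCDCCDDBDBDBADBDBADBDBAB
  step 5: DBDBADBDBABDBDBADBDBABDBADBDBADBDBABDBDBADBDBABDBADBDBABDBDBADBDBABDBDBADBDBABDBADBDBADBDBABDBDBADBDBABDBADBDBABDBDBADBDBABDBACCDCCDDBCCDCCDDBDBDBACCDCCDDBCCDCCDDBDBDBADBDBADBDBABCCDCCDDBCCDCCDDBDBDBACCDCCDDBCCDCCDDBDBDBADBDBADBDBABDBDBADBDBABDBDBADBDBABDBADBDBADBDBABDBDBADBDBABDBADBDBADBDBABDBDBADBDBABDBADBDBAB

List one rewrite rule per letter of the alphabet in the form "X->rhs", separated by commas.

A->B, B->DBA, C->CCD, D->DB

  step 2 ⇒ step 3: DBDBADBDBABCCDCCDDBDBDBA ⇒ DB·DBA·DB·DBA·B·DB·DBA·DB·DBA·B·DBA·CCD·CCD·DB·CCD·CCD·DB·DB·DBA·DB·DBA·DB·DBA·B
    A ↦ B
    B ↦ DBA
    C ↦ CCD
    D ↦ DB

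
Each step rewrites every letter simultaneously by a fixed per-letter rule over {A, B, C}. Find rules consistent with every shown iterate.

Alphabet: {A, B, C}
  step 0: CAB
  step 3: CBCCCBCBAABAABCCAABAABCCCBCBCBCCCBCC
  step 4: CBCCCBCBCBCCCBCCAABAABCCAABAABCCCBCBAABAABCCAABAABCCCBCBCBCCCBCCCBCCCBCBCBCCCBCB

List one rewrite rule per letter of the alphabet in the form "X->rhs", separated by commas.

A->AAB, B->CC, C->CB

  step 3 ⇒ step 4: CBCCCBCBAABAABCCAABAABCCCBCBCBCCCBCC ⇒ CB·CC·CB·CB·CB·CC·CB·CC·AAB·AAB·CC·AAB·AAB·CC·CB·CB·AAB·AAB·CC·AAB·AAB·CC·CB·CB·CB·CC·CB·CC·CB·CC·CB·CB·CB·CC·CB·CB
    A ↦ AAB
    B ↦ CC
    C ↦ CB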